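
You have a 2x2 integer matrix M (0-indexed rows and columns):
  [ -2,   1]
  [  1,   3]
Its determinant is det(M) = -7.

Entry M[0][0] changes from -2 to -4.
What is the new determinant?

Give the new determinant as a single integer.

Answer: -13

Derivation:
det is linear in row 0: changing M[0][0] by delta changes det by delta * cofactor(0,0).
Cofactor C_00 = (-1)^(0+0) * minor(0,0) = 3
Entry delta = -4 - -2 = -2
Det delta = -2 * 3 = -6
New det = -7 + -6 = -13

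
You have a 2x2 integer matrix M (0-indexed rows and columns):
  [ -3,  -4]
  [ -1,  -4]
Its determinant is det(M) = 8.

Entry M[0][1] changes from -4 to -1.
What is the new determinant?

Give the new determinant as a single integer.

det is linear in row 0: changing M[0][1] by delta changes det by delta * cofactor(0,1).
Cofactor C_01 = (-1)^(0+1) * minor(0,1) = 1
Entry delta = -1 - -4 = 3
Det delta = 3 * 1 = 3
New det = 8 + 3 = 11

Answer: 11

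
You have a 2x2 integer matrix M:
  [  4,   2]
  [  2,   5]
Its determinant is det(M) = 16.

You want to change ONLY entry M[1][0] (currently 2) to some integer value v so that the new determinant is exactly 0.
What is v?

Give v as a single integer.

det is linear in entry M[1][0]: det = old_det + (v - 2) * C_10
Cofactor C_10 = -2
Want det = 0: 16 + (v - 2) * -2 = 0
  (v - 2) = -16 / -2 = 8
  v = 2 + (8) = 10

Answer: 10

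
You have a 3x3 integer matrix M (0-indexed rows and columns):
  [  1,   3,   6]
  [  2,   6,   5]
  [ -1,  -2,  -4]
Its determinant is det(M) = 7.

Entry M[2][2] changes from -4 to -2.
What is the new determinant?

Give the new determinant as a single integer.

det is linear in row 2: changing M[2][2] by delta changes det by delta * cofactor(2,2).
Cofactor C_22 = (-1)^(2+2) * minor(2,2) = 0
Entry delta = -2 - -4 = 2
Det delta = 2 * 0 = 0
New det = 7 + 0 = 7

Answer: 7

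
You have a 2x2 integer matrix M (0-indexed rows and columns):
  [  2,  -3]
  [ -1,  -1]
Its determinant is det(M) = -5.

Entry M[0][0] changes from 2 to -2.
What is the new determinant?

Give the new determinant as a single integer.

det is linear in row 0: changing M[0][0] by delta changes det by delta * cofactor(0,0).
Cofactor C_00 = (-1)^(0+0) * minor(0,0) = -1
Entry delta = -2 - 2 = -4
Det delta = -4 * -1 = 4
New det = -5 + 4 = -1

Answer: -1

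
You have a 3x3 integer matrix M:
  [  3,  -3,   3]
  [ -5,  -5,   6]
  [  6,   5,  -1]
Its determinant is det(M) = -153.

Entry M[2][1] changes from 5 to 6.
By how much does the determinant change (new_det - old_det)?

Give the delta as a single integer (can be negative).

Cofactor C_21 = -33
Entry delta = 6 - 5 = 1
Det delta = entry_delta * cofactor = 1 * -33 = -33

Answer: -33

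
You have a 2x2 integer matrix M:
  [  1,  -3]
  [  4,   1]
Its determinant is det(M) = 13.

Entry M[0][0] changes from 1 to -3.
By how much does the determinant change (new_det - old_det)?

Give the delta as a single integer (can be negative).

Cofactor C_00 = 1
Entry delta = -3 - 1 = -4
Det delta = entry_delta * cofactor = -4 * 1 = -4

Answer: -4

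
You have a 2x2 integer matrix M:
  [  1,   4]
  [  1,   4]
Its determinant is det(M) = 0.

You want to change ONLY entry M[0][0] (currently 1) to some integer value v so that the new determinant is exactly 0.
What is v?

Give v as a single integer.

Answer: 1

Derivation:
det is linear in entry M[0][0]: det = old_det + (v - 1) * C_00
Cofactor C_00 = 4
Want det = 0: 0 + (v - 1) * 4 = 0
  (v - 1) = 0 / 4 = 0
  v = 1 + (0) = 1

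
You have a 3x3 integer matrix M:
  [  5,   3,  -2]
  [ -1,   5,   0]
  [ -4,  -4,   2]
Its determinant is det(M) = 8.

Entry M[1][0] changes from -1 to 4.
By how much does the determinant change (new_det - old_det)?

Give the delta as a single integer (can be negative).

Cofactor C_10 = 2
Entry delta = 4 - -1 = 5
Det delta = entry_delta * cofactor = 5 * 2 = 10

Answer: 10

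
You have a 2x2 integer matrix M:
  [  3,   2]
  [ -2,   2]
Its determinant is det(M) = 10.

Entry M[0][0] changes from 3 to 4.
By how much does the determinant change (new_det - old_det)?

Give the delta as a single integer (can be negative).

Answer: 2

Derivation:
Cofactor C_00 = 2
Entry delta = 4 - 3 = 1
Det delta = entry_delta * cofactor = 1 * 2 = 2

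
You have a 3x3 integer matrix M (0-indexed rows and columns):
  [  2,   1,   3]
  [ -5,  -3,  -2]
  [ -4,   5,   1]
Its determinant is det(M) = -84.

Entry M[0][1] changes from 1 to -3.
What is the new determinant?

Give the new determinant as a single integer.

det is linear in row 0: changing M[0][1] by delta changes det by delta * cofactor(0,1).
Cofactor C_01 = (-1)^(0+1) * minor(0,1) = 13
Entry delta = -3 - 1 = -4
Det delta = -4 * 13 = -52
New det = -84 + -52 = -136

Answer: -136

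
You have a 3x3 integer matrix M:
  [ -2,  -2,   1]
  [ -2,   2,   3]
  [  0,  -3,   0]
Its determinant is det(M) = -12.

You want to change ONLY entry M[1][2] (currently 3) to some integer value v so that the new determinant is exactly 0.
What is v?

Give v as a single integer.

det is linear in entry M[1][2]: det = old_det + (v - 3) * C_12
Cofactor C_12 = -6
Want det = 0: -12 + (v - 3) * -6 = 0
  (v - 3) = 12 / -6 = -2
  v = 3 + (-2) = 1

Answer: 1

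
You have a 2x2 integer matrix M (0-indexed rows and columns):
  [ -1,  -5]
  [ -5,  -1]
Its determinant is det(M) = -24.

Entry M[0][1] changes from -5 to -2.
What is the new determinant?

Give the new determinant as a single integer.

det is linear in row 0: changing M[0][1] by delta changes det by delta * cofactor(0,1).
Cofactor C_01 = (-1)^(0+1) * minor(0,1) = 5
Entry delta = -2 - -5 = 3
Det delta = 3 * 5 = 15
New det = -24 + 15 = -9

Answer: -9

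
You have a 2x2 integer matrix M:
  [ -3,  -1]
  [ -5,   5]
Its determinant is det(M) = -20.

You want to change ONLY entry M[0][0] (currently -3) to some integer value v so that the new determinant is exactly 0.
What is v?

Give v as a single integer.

Answer: 1

Derivation:
det is linear in entry M[0][0]: det = old_det + (v - -3) * C_00
Cofactor C_00 = 5
Want det = 0: -20 + (v - -3) * 5 = 0
  (v - -3) = 20 / 5 = 4
  v = -3 + (4) = 1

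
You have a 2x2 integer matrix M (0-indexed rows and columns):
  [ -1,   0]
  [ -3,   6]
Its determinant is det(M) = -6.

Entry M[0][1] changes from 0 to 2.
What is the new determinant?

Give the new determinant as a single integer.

det is linear in row 0: changing M[0][1] by delta changes det by delta * cofactor(0,1).
Cofactor C_01 = (-1)^(0+1) * minor(0,1) = 3
Entry delta = 2 - 0 = 2
Det delta = 2 * 3 = 6
New det = -6 + 6 = 0

Answer: 0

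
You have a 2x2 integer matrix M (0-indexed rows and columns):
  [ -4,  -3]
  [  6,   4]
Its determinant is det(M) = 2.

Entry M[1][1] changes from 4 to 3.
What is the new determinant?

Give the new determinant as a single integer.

Answer: 6

Derivation:
det is linear in row 1: changing M[1][1] by delta changes det by delta * cofactor(1,1).
Cofactor C_11 = (-1)^(1+1) * minor(1,1) = -4
Entry delta = 3 - 4 = -1
Det delta = -1 * -4 = 4
New det = 2 + 4 = 6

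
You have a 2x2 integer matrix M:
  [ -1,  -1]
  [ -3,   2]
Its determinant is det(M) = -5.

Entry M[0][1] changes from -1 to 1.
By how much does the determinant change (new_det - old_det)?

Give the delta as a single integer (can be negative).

Cofactor C_01 = 3
Entry delta = 1 - -1 = 2
Det delta = entry_delta * cofactor = 2 * 3 = 6

Answer: 6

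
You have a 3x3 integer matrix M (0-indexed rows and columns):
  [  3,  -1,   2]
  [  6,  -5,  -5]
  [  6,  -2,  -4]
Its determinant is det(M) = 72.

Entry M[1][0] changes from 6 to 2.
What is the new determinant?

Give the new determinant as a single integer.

det is linear in row 1: changing M[1][0] by delta changes det by delta * cofactor(1,0).
Cofactor C_10 = (-1)^(1+0) * minor(1,0) = -8
Entry delta = 2 - 6 = -4
Det delta = -4 * -8 = 32
New det = 72 + 32 = 104

Answer: 104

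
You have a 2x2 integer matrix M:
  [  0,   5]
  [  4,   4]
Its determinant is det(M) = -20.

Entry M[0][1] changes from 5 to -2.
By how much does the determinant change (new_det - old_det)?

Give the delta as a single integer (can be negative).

Answer: 28

Derivation:
Cofactor C_01 = -4
Entry delta = -2 - 5 = -7
Det delta = entry_delta * cofactor = -7 * -4 = 28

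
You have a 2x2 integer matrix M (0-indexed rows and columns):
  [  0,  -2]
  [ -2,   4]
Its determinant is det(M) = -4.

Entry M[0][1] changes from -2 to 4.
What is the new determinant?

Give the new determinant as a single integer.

det is linear in row 0: changing M[0][1] by delta changes det by delta * cofactor(0,1).
Cofactor C_01 = (-1)^(0+1) * minor(0,1) = 2
Entry delta = 4 - -2 = 6
Det delta = 6 * 2 = 12
New det = -4 + 12 = 8

Answer: 8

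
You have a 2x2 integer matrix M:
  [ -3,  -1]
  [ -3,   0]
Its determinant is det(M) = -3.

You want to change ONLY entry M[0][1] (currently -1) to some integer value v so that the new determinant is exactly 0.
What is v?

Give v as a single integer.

det is linear in entry M[0][1]: det = old_det + (v - -1) * C_01
Cofactor C_01 = 3
Want det = 0: -3 + (v - -1) * 3 = 0
  (v - -1) = 3 / 3 = 1
  v = -1 + (1) = 0

Answer: 0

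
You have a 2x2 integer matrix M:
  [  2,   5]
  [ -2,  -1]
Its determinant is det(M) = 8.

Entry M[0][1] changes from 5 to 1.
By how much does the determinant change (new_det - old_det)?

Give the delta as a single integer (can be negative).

Answer: -8

Derivation:
Cofactor C_01 = 2
Entry delta = 1 - 5 = -4
Det delta = entry_delta * cofactor = -4 * 2 = -8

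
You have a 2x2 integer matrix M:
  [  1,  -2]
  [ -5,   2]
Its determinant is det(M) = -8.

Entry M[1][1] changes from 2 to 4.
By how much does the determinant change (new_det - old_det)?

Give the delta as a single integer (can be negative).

Answer: 2

Derivation:
Cofactor C_11 = 1
Entry delta = 4 - 2 = 2
Det delta = entry_delta * cofactor = 2 * 1 = 2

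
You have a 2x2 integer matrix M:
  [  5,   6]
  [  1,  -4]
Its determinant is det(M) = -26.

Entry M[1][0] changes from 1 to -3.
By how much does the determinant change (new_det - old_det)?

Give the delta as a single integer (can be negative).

Answer: 24

Derivation:
Cofactor C_10 = -6
Entry delta = -3 - 1 = -4
Det delta = entry_delta * cofactor = -4 * -6 = 24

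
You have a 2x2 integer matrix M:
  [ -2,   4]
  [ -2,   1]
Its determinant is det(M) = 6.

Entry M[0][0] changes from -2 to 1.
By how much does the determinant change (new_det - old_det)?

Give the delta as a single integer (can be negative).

Cofactor C_00 = 1
Entry delta = 1 - -2 = 3
Det delta = entry_delta * cofactor = 3 * 1 = 3

Answer: 3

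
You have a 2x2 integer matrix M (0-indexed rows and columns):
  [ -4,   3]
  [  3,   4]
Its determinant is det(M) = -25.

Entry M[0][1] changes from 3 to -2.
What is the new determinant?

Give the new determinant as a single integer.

det is linear in row 0: changing M[0][1] by delta changes det by delta * cofactor(0,1).
Cofactor C_01 = (-1)^(0+1) * minor(0,1) = -3
Entry delta = -2 - 3 = -5
Det delta = -5 * -3 = 15
New det = -25 + 15 = -10

Answer: -10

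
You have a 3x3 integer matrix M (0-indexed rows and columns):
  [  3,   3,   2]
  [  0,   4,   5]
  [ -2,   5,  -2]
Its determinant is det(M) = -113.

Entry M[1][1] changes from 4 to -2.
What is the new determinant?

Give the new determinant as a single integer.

Answer: -101

Derivation:
det is linear in row 1: changing M[1][1] by delta changes det by delta * cofactor(1,1).
Cofactor C_11 = (-1)^(1+1) * minor(1,1) = -2
Entry delta = -2 - 4 = -6
Det delta = -6 * -2 = 12
New det = -113 + 12 = -101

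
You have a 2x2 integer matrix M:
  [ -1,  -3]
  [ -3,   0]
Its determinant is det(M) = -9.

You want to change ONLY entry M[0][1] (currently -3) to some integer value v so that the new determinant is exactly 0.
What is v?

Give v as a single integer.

det is linear in entry M[0][1]: det = old_det + (v - -3) * C_01
Cofactor C_01 = 3
Want det = 0: -9 + (v - -3) * 3 = 0
  (v - -3) = 9 / 3 = 3
  v = -3 + (3) = 0

Answer: 0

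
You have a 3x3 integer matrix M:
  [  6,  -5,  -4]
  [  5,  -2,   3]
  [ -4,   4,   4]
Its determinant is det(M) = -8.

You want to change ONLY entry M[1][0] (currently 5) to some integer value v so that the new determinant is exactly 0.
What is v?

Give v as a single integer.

Answer: 7

Derivation:
det is linear in entry M[1][0]: det = old_det + (v - 5) * C_10
Cofactor C_10 = 4
Want det = 0: -8 + (v - 5) * 4 = 0
  (v - 5) = 8 / 4 = 2
  v = 5 + (2) = 7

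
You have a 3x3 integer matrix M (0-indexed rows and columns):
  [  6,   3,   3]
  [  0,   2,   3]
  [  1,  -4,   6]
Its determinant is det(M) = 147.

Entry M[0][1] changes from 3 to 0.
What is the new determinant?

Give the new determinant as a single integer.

Answer: 138

Derivation:
det is linear in row 0: changing M[0][1] by delta changes det by delta * cofactor(0,1).
Cofactor C_01 = (-1)^(0+1) * minor(0,1) = 3
Entry delta = 0 - 3 = -3
Det delta = -3 * 3 = -9
New det = 147 + -9 = 138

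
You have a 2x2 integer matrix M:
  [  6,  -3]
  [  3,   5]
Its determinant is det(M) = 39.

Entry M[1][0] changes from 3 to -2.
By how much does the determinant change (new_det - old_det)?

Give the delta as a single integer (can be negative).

Answer: -15

Derivation:
Cofactor C_10 = 3
Entry delta = -2 - 3 = -5
Det delta = entry_delta * cofactor = -5 * 3 = -15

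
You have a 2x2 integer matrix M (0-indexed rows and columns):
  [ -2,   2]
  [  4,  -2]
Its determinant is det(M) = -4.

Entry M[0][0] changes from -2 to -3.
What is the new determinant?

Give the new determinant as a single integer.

det is linear in row 0: changing M[0][0] by delta changes det by delta * cofactor(0,0).
Cofactor C_00 = (-1)^(0+0) * minor(0,0) = -2
Entry delta = -3 - -2 = -1
Det delta = -1 * -2 = 2
New det = -4 + 2 = -2

Answer: -2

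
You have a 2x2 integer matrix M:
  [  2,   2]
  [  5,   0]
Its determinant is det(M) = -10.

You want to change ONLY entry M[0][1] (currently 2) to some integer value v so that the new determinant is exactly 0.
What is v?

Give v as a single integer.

det is linear in entry M[0][1]: det = old_det + (v - 2) * C_01
Cofactor C_01 = -5
Want det = 0: -10 + (v - 2) * -5 = 0
  (v - 2) = 10 / -5 = -2
  v = 2 + (-2) = 0

Answer: 0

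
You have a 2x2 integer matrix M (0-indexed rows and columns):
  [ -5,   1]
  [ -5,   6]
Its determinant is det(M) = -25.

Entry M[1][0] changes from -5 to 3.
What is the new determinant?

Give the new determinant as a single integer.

det is linear in row 1: changing M[1][0] by delta changes det by delta * cofactor(1,0).
Cofactor C_10 = (-1)^(1+0) * minor(1,0) = -1
Entry delta = 3 - -5 = 8
Det delta = 8 * -1 = -8
New det = -25 + -8 = -33

Answer: -33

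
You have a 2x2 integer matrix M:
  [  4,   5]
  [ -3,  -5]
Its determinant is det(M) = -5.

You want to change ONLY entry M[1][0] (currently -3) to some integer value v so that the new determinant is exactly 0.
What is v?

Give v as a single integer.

det is linear in entry M[1][0]: det = old_det + (v - -3) * C_10
Cofactor C_10 = -5
Want det = 0: -5 + (v - -3) * -5 = 0
  (v - -3) = 5 / -5 = -1
  v = -3 + (-1) = -4

Answer: -4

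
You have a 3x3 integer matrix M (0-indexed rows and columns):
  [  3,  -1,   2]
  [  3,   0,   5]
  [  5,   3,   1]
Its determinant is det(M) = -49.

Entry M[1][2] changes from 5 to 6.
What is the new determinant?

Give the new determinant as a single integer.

det is linear in row 1: changing M[1][2] by delta changes det by delta * cofactor(1,2).
Cofactor C_12 = (-1)^(1+2) * minor(1,2) = -14
Entry delta = 6 - 5 = 1
Det delta = 1 * -14 = -14
New det = -49 + -14 = -63

Answer: -63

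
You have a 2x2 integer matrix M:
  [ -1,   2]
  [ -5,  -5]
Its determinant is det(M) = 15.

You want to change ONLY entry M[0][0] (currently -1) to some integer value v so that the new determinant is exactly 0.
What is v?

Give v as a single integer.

Answer: 2

Derivation:
det is linear in entry M[0][0]: det = old_det + (v - -1) * C_00
Cofactor C_00 = -5
Want det = 0: 15 + (v - -1) * -5 = 0
  (v - -1) = -15 / -5 = 3
  v = -1 + (3) = 2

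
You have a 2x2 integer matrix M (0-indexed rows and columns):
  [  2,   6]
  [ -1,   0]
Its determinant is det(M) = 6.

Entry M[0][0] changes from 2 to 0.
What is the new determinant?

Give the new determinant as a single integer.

det is linear in row 0: changing M[0][0] by delta changes det by delta * cofactor(0,0).
Cofactor C_00 = (-1)^(0+0) * minor(0,0) = 0
Entry delta = 0 - 2 = -2
Det delta = -2 * 0 = 0
New det = 6 + 0 = 6

Answer: 6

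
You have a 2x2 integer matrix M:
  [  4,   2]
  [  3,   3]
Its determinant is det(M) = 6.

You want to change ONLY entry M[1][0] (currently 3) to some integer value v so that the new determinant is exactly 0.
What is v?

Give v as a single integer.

det is linear in entry M[1][0]: det = old_det + (v - 3) * C_10
Cofactor C_10 = -2
Want det = 0: 6 + (v - 3) * -2 = 0
  (v - 3) = -6 / -2 = 3
  v = 3 + (3) = 6

Answer: 6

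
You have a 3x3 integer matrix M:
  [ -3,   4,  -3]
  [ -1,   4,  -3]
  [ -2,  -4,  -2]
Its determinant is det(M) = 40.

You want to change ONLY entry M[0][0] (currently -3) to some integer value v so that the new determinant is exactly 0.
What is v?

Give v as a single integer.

Answer: -1

Derivation:
det is linear in entry M[0][0]: det = old_det + (v - -3) * C_00
Cofactor C_00 = -20
Want det = 0: 40 + (v - -3) * -20 = 0
  (v - -3) = -40 / -20 = 2
  v = -3 + (2) = -1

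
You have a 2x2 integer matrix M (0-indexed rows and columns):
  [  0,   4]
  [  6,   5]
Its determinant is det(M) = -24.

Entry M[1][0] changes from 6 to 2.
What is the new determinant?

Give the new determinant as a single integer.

Answer: -8

Derivation:
det is linear in row 1: changing M[1][0] by delta changes det by delta * cofactor(1,0).
Cofactor C_10 = (-1)^(1+0) * minor(1,0) = -4
Entry delta = 2 - 6 = -4
Det delta = -4 * -4 = 16
New det = -24 + 16 = -8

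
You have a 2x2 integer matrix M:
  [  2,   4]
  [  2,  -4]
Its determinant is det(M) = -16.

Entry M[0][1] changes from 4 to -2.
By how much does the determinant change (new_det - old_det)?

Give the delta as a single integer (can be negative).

Answer: 12

Derivation:
Cofactor C_01 = -2
Entry delta = -2 - 4 = -6
Det delta = entry_delta * cofactor = -6 * -2 = 12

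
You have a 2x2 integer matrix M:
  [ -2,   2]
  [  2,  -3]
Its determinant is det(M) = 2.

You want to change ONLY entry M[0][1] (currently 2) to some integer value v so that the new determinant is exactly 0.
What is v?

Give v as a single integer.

det is linear in entry M[0][1]: det = old_det + (v - 2) * C_01
Cofactor C_01 = -2
Want det = 0: 2 + (v - 2) * -2 = 0
  (v - 2) = -2 / -2 = 1
  v = 2 + (1) = 3

Answer: 3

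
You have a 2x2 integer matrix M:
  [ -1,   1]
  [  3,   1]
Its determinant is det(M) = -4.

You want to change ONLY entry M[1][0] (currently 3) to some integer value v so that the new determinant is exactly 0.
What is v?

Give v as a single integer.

det is linear in entry M[1][0]: det = old_det + (v - 3) * C_10
Cofactor C_10 = -1
Want det = 0: -4 + (v - 3) * -1 = 0
  (v - 3) = 4 / -1 = -4
  v = 3 + (-4) = -1

Answer: -1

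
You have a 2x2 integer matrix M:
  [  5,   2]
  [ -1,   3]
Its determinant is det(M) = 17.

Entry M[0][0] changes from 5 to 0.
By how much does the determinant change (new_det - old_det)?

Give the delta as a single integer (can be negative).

Answer: -15

Derivation:
Cofactor C_00 = 3
Entry delta = 0 - 5 = -5
Det delta = entry_delta * cofactor = -5 * 3 = -15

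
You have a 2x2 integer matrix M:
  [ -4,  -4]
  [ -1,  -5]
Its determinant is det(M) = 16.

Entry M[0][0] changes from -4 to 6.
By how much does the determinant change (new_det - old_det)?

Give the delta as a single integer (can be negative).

Cofactor C_00 = -5
Entry delta = 6 - -4 = 10
Det delta = entry_delta * cofactor = 10 * -5 = -50

Answer: -50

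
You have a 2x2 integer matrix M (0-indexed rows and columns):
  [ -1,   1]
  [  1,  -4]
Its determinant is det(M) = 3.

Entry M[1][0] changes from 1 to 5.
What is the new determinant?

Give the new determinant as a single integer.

det is linear in row 1: changing M[1][0] by delta changes det by delta * cofactor(1,0).
Cofactor C_10 = (-1)^(1+0) * minor(1,0) = -1
Entry delta = 5 - 1 = 4
Det delta = 4 * -1 = -4
New det = 3 + -4 = -1

Answer: -1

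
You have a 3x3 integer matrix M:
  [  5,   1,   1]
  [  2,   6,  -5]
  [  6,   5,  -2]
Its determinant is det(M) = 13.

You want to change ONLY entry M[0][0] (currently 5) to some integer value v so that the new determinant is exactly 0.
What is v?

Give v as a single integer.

Answer: 4

Derivation:
det is linear in entry M[0][0]: det = old_det + (v - 5) * C_00
Cofactor C_00 = 13
Want det = 0: 13 + (v - 5) * 13 = 0
  (v - 5) = -13 / 13 = -1
  v = 5 + (-1) = 4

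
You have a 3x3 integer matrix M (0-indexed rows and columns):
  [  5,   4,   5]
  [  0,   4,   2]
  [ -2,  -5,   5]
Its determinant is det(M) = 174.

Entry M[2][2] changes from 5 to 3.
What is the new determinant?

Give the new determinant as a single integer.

Answer: 134

Derivation:
det is linear in row 2: changing M[2][2] by delta changes det by delta * cofactor(2,2).
Cofactor C_22 = (-1)^(2+2) * minor(2,2) = 20
Entry delta = 3 - 5 = -2
Det delta = -2 * 20 = -40
New det = 174 + -40 = 134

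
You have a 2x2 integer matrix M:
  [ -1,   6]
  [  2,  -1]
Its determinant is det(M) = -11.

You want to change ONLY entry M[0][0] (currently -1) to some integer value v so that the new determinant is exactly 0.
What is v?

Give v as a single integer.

Answer: -12

Derivation:
det is linear in entry M[0][0]: det = old_det + (v - -1) * C_00
Cofactor C_00 = -1
Want det = 0: -11 + (v - -1) * -1 = 0
  (v - -1) = 11 / -1 = -11
  v = -1 + (-11) = -12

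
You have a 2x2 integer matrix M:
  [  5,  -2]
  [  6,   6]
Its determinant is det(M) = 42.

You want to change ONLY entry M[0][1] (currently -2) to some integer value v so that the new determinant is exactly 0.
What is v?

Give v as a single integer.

det is linear in entry M[0][1]: det = old_det + (v - -2) * C_01
Cofactor C_01 = -6
Want det = 0: 42 + (v - -2) * -6 = 0
  (v - -2) = -42 / -6 = 7
  v = -2 + (7) = 5

Answer: 5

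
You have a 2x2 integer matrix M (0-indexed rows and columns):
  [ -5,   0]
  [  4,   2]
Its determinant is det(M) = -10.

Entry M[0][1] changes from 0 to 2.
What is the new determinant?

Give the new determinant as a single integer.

Answer: -18

Derivation:
det is linear in row 0: changing M[0][1] by delta changes det by delta * cofactor(0,1).
Cofactor C_01 = (-1)^(0+1) * minor(0,1) = -4
Entry delta = 2 - 0 = 2
Det delta = 2 * -4 = -8
New det = -10 + -8 = -18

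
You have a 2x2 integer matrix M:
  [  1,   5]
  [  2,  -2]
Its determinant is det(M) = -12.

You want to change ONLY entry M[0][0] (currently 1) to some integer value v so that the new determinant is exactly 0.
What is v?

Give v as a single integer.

Answer: -5

Derivation:
det is linear in entry M[0][0]: det = old_det + (v - 1) * C_00
Cofactor C_00 = -2
Want det = 0: -12 + (v - 1) * -2 = 0
  (v - 1) = 12 / -2 = -6
  v = 1 + (-6) = -5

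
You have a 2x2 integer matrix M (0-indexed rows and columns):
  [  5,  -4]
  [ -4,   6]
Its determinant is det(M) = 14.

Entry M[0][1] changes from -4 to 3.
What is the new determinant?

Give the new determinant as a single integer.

det is linear in row 0: changing M[0][1] by delta changes det by delta * cofactor(0,1).
Cofactor C_01 = (-1)^(0+1) * minor(0,1) = 4
Entry delta = 3 - -4 = 7
Det delta = 7 * 4 = 28
New det = 14 + 28 = 42

Answer: 42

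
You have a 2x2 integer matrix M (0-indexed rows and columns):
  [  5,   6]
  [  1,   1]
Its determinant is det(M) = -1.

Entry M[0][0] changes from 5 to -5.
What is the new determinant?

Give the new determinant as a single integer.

Answer: -11

Derivation:
det is linear in row 0: changing M[0][0] by delta changes det by delta * cofactor(0,0).
Cofactor C_00 = (-1)^(0+0) * minor(0,0) = 1
Entry delta = -5 - 5 = -10
Det delta = -10 * 1 = -10
New det = -1 + -10 = -11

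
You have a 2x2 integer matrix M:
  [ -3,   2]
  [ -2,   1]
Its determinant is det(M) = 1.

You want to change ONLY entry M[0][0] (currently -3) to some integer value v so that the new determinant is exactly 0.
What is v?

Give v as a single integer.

Answer: -4

Derivation:
det is linear in entry M[0][0]: det = old_det + (v - -3) * C_00
Cofactor C_00 = 1
Want det = 0: 1 + (v - -3) * 1 = 0
  (v - -3) = -1 / 1 = -1
  v = -3 + (-1) = -4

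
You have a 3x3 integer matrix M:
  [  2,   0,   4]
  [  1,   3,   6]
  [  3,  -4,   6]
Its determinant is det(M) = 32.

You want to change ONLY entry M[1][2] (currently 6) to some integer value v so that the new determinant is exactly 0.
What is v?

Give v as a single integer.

Answer: 2

Derivation:
det is linear in entry M[1][2]: det = old_det + (v - 6) * C_12
Cofactor C_12 = 8
Want det = 0: 32 + (v - 6) * 8 = 0
  (v - 6) = -32 / 8 = -4
  v = 6 + (-4) = 2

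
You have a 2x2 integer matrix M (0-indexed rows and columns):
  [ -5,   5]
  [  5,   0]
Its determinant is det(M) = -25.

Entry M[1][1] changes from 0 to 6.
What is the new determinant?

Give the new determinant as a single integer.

det is linear in row 1: changing M[1][1] by delta changes det by delta * cofactor(1,1).
Cofactor C_11 = (-1)^(1+1) * minor(1,1) = -5
Entry delta = 6 - 0 = 6
Det delta = 6 * -5 = -30
New det = -25 + -30 = -55

Answer: -55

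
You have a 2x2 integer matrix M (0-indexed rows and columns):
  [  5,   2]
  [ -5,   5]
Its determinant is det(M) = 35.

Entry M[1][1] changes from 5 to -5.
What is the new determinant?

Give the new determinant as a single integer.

det is linear in row 1: changing M[1][1] by delta changes det by delta * cofactor(1,1).
Cofactor C_11 = (-1)^(1+1) * minor(1,1) = 5
Entry delta = -5 - 5 = -10
Det delta = -10 * 5 = -50
New det = 35 + -50 = -15

Answer: -15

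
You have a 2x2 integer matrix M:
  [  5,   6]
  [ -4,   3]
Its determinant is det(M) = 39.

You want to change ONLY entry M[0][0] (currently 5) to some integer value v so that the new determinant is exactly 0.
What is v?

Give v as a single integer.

Answer: -8

Derivation:
det is linear in entry M[0][0]: det = old_det + (v - 5) * C_00
Cofactor C_00 = 3
Want det = 0: 39 + (v - 5) * 3 = 0
  (v - 5) = -39 / 3 = -13
  v = 5 + (-13) = -8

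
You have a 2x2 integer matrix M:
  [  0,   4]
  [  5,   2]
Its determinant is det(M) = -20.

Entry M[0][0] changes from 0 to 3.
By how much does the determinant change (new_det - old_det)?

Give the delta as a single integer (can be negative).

Cofactor C_00 = 2
Entry delta = 3 - 0 = 3
Det delta = entry_delta * cofactor = 3 * 2 = 6

Answer: 6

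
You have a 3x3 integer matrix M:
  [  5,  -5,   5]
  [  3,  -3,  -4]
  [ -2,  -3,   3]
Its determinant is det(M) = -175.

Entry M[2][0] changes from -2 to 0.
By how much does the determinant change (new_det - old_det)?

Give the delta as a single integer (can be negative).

Cofactor C_20 = 35
Entry delta = 0 - -2 = 2
Det delta = entry_delta * cofactor = 2 * 35 = 70

Answer: 70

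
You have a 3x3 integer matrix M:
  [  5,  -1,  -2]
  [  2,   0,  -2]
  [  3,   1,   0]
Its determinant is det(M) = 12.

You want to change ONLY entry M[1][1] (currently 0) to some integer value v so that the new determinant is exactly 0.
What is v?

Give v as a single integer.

Answer: -2

Derivation:
det is linear in entry M[1][1]: det = old_det + (v - 0) * C_11
Cofactor C_11 = 6
Want det = 0: 12 + (v - 0) * 6 = 0
  (v - 0) = -12 / 6 = -2
  v = 0 + (-2) = -2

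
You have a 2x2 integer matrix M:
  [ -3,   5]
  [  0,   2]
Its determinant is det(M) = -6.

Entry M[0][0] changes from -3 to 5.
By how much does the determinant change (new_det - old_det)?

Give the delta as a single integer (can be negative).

Cofactor C_00 = 2
Entry delta = 5 - -3 = 8
Det delta = entry_delta * cofactor = 8 * 2 = 16

Answer: 16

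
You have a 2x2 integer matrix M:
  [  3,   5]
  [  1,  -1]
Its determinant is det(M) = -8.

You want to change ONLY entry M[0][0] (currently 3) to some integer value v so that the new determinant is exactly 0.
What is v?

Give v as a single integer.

det is linear in entry M[0][0]: det = old_det + (v - 3) * C_00
Cofactor C_00 = -1
Want det = 0: -8 + (v - 3) * -1 = 0
  (v - 3) = 8 / -1 = -8
  v = 3 + (-8) = -5

Answer: -5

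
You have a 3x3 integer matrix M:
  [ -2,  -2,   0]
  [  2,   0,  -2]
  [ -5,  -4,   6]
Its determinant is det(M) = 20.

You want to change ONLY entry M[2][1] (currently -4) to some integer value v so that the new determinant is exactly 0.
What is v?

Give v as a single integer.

det is linear in entry M[2][1]: det = old_det + (v - -4) * C_21
Cofactor C_21 = -4
Want det = 0: 20 + (v - -4) * -4 = 0
  (v - -4) = -20 / -4 = 5
  v = -4 + (5) = 1

Answer: 1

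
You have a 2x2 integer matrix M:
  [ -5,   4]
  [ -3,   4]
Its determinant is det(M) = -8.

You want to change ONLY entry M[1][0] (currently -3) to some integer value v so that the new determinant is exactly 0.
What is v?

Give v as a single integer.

det is linear in entry M[1][0]: det = old_det + (v - -3) * C_10
Cofactor C_10 = -4
Want det = 0: -8 + (v - -3) * -4 = 0
  (v - -3) = 8 / -4 = -2
  v = -3 + (-2) = -5

Answer: -5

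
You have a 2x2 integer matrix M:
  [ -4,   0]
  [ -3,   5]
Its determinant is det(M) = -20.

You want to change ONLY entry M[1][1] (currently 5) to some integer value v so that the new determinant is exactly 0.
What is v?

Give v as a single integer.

Answer: 0

Derivation:
det is linear in entry M[1][1]: det = old_det + (v - 5) * C_11
Cofactor C_11 = -4
Want det = 0: -20 + (v - 5) * -4 = 0
  (v - 5) = 20 / -4 = -5
  v = 5 + (-5) = 0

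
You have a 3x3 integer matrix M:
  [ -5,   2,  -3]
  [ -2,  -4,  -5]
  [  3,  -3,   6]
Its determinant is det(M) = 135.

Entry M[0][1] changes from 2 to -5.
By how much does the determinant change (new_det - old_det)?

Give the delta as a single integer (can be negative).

Answer: 21

Derivation:
Cofactor C_01 = -3
Entry delta = -5 - 2 = -7
Det delta = entry_delta * cofactor = -7 * -3 = 21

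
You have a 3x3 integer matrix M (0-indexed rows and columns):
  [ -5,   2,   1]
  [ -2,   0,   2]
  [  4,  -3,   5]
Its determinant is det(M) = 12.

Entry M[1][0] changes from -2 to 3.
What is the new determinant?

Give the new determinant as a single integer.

Answer: -53

Derivation:
det is linear in row 1: changing M[1][0] by delta changes det by delta * cofactor(1,0).
Cofactor C_10 = (-1)^(1+0) * minor(1,0) = -13
Entry delta = 3 - -2 = 5
Det delta = 5 * -13 = -65
New det = 12 + -65 = -53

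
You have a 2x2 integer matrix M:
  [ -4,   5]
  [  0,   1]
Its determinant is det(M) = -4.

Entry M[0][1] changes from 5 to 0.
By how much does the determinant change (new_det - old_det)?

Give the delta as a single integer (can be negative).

Answer: 0

Derivation:
Cofactor C_01 = 0
Entry delta = 0 - 5 = -5
Det delta = entry_delta * cofactor = -5 * 0 = 0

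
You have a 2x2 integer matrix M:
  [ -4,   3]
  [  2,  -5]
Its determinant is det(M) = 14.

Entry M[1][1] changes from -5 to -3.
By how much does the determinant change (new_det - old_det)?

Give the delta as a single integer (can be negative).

Cofactor C_11 = -4
Entry delta = -3 - -5 = 2
Det delta = entry_delta * cofactor = 2 * -4 = -8

Answer: -8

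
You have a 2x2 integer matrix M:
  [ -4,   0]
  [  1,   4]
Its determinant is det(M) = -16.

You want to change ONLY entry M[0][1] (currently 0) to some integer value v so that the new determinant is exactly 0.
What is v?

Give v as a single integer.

Answer: -16

Derivation:
det is linear in entry M[0][1]: det = old_det + (v - 0) * C_01
Cofactor C_01 = -1
Want det = 0: -16 + (v - 0) * -1 = 0
  (v - 0) = 16 / -1 = -16
  v = 0 + (-16) = -16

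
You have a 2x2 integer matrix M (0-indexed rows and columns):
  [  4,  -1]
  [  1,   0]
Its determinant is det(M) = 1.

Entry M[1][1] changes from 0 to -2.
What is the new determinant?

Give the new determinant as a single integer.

det is linear in row 1: changing M[1][1] by delta changes det by delta * cofactor(1,1).
Cofactor C_11 = (-1)^(1+1) * minor(1,1) = 4
Entry delta = -2 - 0 = -2
Det delta = -2 * 4 = -8
New det = 1 + -8 = -7

Answer: -7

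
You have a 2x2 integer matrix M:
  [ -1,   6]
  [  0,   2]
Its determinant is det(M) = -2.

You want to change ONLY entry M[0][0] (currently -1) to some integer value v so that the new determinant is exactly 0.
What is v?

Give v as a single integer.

Answer: 0

Derivation:
det is linear in entry M[0][0]: det = old_det + (v - -1) * C_00
Cofactor C_00 = 2
Want det = 0: -2 + (v - -1) * 2 = 0
  (v - -1) = 2 / 2 = 1
  v = -1 + (1) = 0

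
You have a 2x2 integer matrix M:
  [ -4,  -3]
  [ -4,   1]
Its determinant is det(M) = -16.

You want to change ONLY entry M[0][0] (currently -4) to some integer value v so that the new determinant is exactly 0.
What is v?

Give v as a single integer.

det is linear in entry M[0][0]: det = old_det + (v - -4) * C_00
Cofactor C_00 = 1
Want det = 0: -16 + (v - -4) * 1 = 0
  (v - -4) = 16 / 1 = 16
  v = -4 + (16) = 12

Answer: 12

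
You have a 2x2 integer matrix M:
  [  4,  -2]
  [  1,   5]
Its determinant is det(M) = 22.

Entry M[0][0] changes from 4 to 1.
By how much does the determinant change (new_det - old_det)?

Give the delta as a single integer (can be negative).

Cofactor C_00 = 5
Entry delta = 1 - 4 = -3
Det delta = entry_delta * cofactor = -3 * 5 = -15

Answer: -15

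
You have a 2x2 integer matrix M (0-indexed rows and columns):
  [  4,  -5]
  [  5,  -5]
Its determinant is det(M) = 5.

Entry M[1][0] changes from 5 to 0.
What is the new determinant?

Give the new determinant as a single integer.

det is linear in row 1: changing M[1][0] by delta changes det by delta * cofactor(1,0).
Cofactor C_10 = (-1)^(1+0) * minor(1,0) = 5
Entry delta = 0 - 5 = -5
Det delta = -5 * 5 = -25
New det = 5 + -25 = -20

Answer: -20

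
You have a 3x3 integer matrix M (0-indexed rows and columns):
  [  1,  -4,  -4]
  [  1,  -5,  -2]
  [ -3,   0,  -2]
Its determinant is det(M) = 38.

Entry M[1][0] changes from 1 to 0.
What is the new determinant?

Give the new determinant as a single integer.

det is linear in row 1: changing M[1][0] by delta changes det by delta * cofactor(1,0).
Cofactor C_10 = (-1)^(1+0) * minor(1,0) = -8
Entry delta = 0 - 1 = -1
Det delta = -1 * -8 = 8
New det = 38 + 8 = 46

Answer: 46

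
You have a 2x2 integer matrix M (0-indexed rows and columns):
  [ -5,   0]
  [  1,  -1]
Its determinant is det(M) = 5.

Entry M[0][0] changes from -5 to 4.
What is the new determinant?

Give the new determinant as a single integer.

det is linear in row 0: changing M[0][0] by delta changes det by delta * cofactor(0,0).
Cofactor C_00 = (-1)^(0+0) * minor(0,0) = -1
Entry delta = 4 - -5 = 9
Det delta = 9 * -1 = -9
New det = 5 + -9 = -4

Answer: -4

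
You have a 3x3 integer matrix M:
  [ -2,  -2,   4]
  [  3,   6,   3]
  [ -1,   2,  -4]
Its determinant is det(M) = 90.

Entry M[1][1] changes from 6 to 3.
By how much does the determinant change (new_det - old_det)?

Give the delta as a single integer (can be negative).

Cofactor C_11 = 12
Entry delta = 3 - 6 = -3
Det delta = entry_delta * cofactor = -3 * 12 = -36

Answer: -36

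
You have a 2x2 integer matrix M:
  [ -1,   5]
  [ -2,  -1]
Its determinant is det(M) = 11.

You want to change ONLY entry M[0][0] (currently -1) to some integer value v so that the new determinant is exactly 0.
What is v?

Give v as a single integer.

det is linear in entry M[0][0]: det = old_det + (v - -1) * C_00
Cofactor C_00 = -1
Want det = 0: 11 + (v - -1) * -1 = 0
  (v - -1) = -11 / -1 = 11
  v = -1 + (11) = 10

Answer: 10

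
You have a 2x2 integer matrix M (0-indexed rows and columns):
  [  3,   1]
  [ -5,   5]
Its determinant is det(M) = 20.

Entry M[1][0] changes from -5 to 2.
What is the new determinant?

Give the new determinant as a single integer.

det is linear in row 1: changing M[1][0] by delta changes det by delta * cofactor(1,0).
Cofactor C_10 = (-1)^(1+0) * minor(1,0) = -1
Entry delta = 2 - -5 = 7
Det delta = 7 * -1 = -7
New det = 20 + -7 = 13

Answer: 13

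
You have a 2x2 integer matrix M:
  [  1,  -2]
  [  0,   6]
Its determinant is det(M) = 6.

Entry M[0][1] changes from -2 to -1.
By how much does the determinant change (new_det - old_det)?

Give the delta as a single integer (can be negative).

Answer: 0

Derivation:
Cofactor C_01 = 0
Entry delta = -1 - -2 = 1
Det delta = entry_delta * cofactor = 1 * 0 = 0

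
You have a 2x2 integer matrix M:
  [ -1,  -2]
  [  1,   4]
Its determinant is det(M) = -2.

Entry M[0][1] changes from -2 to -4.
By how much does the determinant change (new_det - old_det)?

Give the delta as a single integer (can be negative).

Answer: 2

Derivation:
Cofactor C_01 = -1
Entry delta = -4 - -2 = -2
Det delta = entry_delta * cofactor = -2 * -1 = 2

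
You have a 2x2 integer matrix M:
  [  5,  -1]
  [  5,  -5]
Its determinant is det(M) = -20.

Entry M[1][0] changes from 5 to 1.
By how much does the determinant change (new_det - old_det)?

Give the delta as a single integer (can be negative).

Answer: -4

Derivation:
Cofactor C_10 = 1
Entry delta = 1 - 5 = -4
Det delta = entry_delta * cofactor = -4 * 1 = -4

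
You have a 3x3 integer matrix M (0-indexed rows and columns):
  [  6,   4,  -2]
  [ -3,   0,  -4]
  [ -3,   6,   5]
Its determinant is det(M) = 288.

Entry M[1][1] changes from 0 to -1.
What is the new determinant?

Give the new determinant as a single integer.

Answer: 264

Derivation:
det is linear in row 1: changing M[1][1] by delta changes det by delta * cofactor(1,1).
Cofactor C_11 = (-1)^(1+1) * minor(1,1) = 24
Entry delta = -1 - 0 = -1
Det delta = -1 * 24 = -24
New det = 288 + -24 = 264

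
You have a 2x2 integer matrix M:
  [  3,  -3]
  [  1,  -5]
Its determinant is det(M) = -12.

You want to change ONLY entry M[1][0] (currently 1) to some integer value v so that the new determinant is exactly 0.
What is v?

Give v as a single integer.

Answer: 5

Derivation:
det is linear in entry M[1][0]: det = old_det + (v - 1) * C_10
Cofactor C_10 = 3
Want det = 0: -12 + (v - 1) * 3 = 0
  (v - 1) = 12 / 3 = 4
  v = 1 + (4) = 5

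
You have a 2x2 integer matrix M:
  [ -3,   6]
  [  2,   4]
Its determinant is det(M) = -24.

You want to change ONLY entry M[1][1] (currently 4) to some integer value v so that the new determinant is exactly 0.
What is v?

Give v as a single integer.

det is linear in entry M[1][1]: det = old_det + (v - 4) * C_11
Cofactor C_11 = -3
Want det = 0: -24 + (v - 4) * -3 = 0
  (v - 4) = 24 / -3 = -8
  v = 4 + (-8) = -4

Answer: -4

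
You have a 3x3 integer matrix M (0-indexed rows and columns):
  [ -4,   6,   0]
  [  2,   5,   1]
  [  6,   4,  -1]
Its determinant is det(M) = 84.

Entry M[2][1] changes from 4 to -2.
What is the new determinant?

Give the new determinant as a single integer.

Answer: 60

Derivation:
det is linear in row 2: changing M[2][1] by delta changes det by delta * cofactor(2,1).
Cofactor C_21 = (-1)^(2+1) * minor(2,1) = 4
Entry delta = -2 - 4 = -6
Det delta = -6 * 4 = -24
New det = 84 + -24 = 60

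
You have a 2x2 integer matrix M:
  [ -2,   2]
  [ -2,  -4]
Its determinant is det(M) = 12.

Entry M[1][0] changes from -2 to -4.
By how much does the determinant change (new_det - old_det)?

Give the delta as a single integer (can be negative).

Answer: 4

Derivation:
Cofactor C_10 = -2
Entry delta = -4 - -2 = -2
Det delta = entry_delta * cofactor = -2 * -2 = 4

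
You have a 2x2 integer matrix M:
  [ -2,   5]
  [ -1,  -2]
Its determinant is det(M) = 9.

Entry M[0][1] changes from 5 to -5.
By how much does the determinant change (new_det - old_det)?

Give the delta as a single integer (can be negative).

Answer: -10

Derivation:
Cofactor C_01 = 1
Entry delta = -5 - 5 = -10
Det delta = entry_delta * cofactor = -10 * 1 = -10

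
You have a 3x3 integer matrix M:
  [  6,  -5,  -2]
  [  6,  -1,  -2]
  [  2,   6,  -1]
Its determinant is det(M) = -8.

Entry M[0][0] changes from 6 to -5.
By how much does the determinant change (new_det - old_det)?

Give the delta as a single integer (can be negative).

Answer: -143

Derivation:
Cofactor C_00 = 13
Entry delta = -5 - 6 = -11
Det delta = entry_delta * cofactor = -11 * 13 = -143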